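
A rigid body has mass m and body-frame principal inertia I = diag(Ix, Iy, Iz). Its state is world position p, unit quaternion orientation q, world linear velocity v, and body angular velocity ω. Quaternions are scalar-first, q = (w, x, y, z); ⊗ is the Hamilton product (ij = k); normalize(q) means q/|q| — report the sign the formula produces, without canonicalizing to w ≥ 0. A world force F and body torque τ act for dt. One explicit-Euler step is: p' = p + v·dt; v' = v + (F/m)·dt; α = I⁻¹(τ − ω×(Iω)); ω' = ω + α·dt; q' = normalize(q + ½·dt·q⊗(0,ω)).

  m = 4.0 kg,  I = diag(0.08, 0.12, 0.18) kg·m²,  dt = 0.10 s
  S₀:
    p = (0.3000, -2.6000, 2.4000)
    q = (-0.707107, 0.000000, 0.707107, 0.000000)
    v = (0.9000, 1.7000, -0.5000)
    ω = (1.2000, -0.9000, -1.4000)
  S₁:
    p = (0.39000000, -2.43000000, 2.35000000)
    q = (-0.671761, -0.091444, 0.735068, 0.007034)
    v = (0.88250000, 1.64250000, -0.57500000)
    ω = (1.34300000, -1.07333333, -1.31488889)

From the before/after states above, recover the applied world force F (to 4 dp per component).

v₁ − v₀ = (-0.01750000, -0.05750000, -0.07500000)
m·(v₁−v₀)/dt = (-0.7000, -2.3000, -3.0000)

F = (-0.7000, -2.3000, -3.0000)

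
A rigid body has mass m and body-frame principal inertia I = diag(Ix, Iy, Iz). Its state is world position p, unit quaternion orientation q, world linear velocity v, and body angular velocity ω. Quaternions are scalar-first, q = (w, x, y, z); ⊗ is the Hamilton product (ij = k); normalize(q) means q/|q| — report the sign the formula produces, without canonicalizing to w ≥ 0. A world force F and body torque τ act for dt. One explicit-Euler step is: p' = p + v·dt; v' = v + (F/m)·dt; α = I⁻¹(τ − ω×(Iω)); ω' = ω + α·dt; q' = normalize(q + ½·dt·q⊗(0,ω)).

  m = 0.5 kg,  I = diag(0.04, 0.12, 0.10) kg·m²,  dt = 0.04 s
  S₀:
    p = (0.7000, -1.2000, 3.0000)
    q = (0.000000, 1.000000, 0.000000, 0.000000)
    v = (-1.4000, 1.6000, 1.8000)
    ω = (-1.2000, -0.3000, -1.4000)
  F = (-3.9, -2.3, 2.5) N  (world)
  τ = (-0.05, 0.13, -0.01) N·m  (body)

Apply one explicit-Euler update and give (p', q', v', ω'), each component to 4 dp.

p' = (0.6440, -1.1360, 3.0720)
q' = (0.0240, 0.9993, 0.0280, -0.0060)
v' = (-1.7120, 1.4160, 2.0000)
ω' = (-1.2416, -0.2231, -1.4155)

a = (-7.8000, -4.6000, 5.0000)
new position p' = (0.6440, -1.1360, 3.0720)
v' = v + a·dt = (-1.7120, 1.4160, 2.0000)
α = I⁻¹(τ − ω×Iω) = (-1.0400, 1.9233, -0.3880)
new body rate ω' = (-1.2416, -0.2231, -1.4155)
2q̇ = q⊗(0,ω) = (1.2000000, 0.0000000, 1.4000000, -0.3000000)
q' = normalize(q + ½dt·q⊗(0,ω)) = (0.0240, 0.9993, 0.0280, -0.0060)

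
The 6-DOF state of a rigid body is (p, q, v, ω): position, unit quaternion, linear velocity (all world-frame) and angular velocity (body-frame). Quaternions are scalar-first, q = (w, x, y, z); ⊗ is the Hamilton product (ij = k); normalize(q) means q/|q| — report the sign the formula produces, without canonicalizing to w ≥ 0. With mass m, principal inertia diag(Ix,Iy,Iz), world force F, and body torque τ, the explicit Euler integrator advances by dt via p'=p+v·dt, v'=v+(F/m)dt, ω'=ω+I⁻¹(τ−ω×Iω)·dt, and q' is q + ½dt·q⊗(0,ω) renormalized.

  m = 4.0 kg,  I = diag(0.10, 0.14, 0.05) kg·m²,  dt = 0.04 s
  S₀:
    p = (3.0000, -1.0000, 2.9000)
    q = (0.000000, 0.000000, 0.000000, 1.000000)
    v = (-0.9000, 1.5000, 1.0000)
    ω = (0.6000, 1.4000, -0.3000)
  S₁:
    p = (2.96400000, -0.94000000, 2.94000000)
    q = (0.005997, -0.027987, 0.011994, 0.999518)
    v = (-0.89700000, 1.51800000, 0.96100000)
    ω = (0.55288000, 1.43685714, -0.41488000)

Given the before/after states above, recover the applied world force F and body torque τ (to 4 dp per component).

F = (0.3000, 1.8000, -3.9000)
τ = (-0.0800, 0.1200, -0.1100)

ω₁ − ω₀ = (-0.04712000, 0.03685714, -0.11488000)
I·α + gyro = (-0.0800, 0.1200, -0.1100)
v₁ − v₀ = (0.00300000, 0.01800000, -0.03900000)
F = m·Δv/dt = (0.3000, 1.8000, -3.9000)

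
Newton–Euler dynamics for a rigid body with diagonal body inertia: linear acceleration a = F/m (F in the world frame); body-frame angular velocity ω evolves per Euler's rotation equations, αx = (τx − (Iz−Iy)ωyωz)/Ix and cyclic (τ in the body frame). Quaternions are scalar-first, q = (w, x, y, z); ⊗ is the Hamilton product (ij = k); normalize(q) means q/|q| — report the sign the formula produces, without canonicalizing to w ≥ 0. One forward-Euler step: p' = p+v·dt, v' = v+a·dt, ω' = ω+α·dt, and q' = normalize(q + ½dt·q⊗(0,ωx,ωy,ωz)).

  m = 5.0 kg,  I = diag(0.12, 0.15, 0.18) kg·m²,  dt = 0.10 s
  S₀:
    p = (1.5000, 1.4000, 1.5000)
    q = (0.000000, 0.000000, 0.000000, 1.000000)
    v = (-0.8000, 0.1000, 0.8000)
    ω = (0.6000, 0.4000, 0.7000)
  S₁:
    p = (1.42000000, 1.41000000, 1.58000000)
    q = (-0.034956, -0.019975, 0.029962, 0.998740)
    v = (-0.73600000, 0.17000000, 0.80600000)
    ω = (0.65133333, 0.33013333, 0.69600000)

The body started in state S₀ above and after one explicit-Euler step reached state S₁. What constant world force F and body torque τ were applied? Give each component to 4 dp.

F = (3.2000, 3.5000, 0.3000)
τ = (0.0700, -0.1300, 0.0000)

v₁ − v₀ = (0.06400000, 0.07000000, 0.00600000)
F = m·Δv/dt = (3.2000, 3.5000, 0.3000)
Δω = ω₁−ω₀ = (0.05133333, -0.06986667, -0.00400000)
I·α + gyro = (0.0700, -0.1300, 0.0000)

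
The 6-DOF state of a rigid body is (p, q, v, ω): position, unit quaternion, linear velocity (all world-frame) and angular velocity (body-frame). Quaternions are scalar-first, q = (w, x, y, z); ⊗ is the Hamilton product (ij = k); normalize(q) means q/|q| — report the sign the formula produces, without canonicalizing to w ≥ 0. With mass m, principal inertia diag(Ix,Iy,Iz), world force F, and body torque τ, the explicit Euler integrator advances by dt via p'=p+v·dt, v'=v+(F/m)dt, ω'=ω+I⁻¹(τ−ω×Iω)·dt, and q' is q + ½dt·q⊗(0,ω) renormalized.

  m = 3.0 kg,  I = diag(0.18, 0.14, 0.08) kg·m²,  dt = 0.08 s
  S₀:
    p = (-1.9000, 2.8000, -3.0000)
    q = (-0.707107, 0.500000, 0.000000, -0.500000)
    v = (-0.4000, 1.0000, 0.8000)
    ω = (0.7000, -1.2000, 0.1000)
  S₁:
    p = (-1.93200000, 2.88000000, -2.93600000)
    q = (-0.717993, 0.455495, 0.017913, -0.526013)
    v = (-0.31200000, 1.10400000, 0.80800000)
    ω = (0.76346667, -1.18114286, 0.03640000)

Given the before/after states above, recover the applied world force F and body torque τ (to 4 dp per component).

velocity change Δv = (0.08800000, 0.10400000, 0.00800000)
m·(v₁−v₀)/dt = (3.3000, 3.9000, 0.3000)
rate change Δω = (0.06346667, 0.01885714, -0.06360000)
I·α + gyro = (0.1500, 0.0400, -0.0300)

F = (3.3000, 3.9000, 0.3000)
τ = (0.1500, 0.0400, -0.0300)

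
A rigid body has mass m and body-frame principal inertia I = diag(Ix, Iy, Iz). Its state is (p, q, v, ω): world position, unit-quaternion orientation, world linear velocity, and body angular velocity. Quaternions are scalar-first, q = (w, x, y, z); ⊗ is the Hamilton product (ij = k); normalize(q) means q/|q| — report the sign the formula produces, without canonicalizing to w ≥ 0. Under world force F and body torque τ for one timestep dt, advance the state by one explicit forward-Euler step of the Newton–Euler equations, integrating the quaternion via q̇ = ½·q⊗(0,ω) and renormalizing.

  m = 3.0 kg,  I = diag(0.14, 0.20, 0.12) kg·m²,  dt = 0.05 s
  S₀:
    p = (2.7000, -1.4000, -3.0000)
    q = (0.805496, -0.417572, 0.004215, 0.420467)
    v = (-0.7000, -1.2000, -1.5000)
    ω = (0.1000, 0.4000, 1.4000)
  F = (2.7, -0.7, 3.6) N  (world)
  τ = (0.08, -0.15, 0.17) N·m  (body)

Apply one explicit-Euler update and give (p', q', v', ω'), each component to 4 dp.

a = F/m = (0.9000, -0.2333, 1.2000)
p' = p + v·dt = (2.6650, -1.4600, -3.0750)
v' = v + a·dt = (-0.6550, -1.2117, -1.4400)
precession coupling ω×(Iω) = (-0.0448, 0.0028, 0.0024)
α = I⁻¹(τ − ω×Iω) = (0.8914, -0.7640, 1.3967)
ω' = ω + α·dt = (0.1446, 0.3618, 1.4698)
Hamilton product q⊗(0,ω) = (-0.5485826, -0.0817362, 0.9488459, 0.9602441)
updated quaternion q' = (0.7913, -0.4193, 0.0279, 0.4442)

p' = (2.6650, -1.4600, -3.0750)
q' = (0.7913, -0.4193, 0.0279, 0.4442)
v' = (-0.6550, -1.2117, -1.4400)
ω' = (0.1446, 0.3618, 1.4698)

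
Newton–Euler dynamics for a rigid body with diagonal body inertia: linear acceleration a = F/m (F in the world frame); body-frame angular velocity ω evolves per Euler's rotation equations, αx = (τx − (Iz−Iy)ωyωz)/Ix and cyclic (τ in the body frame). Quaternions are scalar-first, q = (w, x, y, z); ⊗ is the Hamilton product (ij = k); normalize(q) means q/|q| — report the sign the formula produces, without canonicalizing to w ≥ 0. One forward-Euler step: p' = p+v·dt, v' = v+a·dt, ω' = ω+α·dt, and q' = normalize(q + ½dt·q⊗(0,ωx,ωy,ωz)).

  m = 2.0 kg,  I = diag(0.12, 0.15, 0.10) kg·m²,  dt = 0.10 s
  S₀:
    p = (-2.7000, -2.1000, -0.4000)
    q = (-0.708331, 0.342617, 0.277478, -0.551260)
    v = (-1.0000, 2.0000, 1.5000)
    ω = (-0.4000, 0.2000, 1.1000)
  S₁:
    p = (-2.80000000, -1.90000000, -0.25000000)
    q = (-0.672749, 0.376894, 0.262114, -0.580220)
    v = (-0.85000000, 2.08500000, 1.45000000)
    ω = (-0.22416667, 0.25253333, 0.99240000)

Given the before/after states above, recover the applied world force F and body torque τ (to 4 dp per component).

F = (3.0000, 1.7000, -1.0000)
τ = (0.2000, 0.0700, -0.1100)

rate change Δω = (0.17583333, 0.05253333, -0.10760000)
τ = I·(Δω/dt) + ω₀×(Iω₀) = (0.2000, 0.0700, -0.1100)
velocity change Δv = (0.15000000, 0.08500000, -0.05000000)
m·(v₁−v₀)/dt = (3.0000, 1.7000, -1.0000)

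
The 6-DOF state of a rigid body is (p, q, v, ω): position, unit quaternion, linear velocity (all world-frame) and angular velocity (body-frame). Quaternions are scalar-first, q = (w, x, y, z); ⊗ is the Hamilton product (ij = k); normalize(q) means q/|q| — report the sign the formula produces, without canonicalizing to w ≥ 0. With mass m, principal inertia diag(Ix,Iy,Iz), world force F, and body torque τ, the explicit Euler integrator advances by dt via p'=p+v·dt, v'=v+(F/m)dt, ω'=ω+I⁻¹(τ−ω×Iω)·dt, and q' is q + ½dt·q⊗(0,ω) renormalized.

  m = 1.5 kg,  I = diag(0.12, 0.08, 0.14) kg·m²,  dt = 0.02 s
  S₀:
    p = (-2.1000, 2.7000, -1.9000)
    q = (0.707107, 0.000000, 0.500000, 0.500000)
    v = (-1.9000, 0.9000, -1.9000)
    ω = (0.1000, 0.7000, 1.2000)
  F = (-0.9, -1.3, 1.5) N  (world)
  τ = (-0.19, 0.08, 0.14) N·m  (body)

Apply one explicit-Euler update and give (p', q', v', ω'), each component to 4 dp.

p' = (-2.1380, 2.7180, -1.9380)
q' = (0.6975, 0.0032, 0.5054, 0.5079)
v' = (-1.9120, 0.8827, -1.8800)
ω' = (0.0599, 0.7206, 1.2204)

precession coupling ω×(Iω) = (0.0504, -0.0024, -0.0028)
α = I⁻¹(τ − ω×Iω) = (-2.0033, 1.0300, 1.0200)
ω' = ω + α·dt = (0.0599, 0.7206, 1.2204)
Hamilton product q⊗(0,ω) = (-0.9500000, 0.3207107, 0.5449749, 0.7985284)
q' = normalize(q + ½dt·q⊗(0,ω)) = (0.6975, 0.0032, 0.5054, 0.5079)
a = (-0.6000, -0.8667, 1.0000)
new position p' = (-2.1380, 2.7180, -1.9380)
new velocity v' = (-1.9120, 0.8827, -1.8800)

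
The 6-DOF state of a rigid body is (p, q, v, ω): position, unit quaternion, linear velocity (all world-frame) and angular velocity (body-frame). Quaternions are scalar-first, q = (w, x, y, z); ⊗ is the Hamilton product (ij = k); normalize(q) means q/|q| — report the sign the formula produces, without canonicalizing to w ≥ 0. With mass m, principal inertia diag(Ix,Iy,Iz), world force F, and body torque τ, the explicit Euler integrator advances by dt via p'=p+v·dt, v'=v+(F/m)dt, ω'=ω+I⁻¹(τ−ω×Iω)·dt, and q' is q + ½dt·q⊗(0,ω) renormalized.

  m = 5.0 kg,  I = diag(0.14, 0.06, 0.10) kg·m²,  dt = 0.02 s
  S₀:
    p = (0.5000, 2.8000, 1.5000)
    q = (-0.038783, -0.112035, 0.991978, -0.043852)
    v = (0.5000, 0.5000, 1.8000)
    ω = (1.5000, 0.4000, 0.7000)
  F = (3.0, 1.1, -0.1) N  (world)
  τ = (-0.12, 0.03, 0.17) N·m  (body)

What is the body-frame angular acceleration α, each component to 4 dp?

α = (-0.9371, -0.2000, 2.1800)

gyro term ω×Iω = (0.0112, 0.0420, -0.0480)
(τ − ω×Iω)/I = (-0.9371, -0.2000, 2.1800)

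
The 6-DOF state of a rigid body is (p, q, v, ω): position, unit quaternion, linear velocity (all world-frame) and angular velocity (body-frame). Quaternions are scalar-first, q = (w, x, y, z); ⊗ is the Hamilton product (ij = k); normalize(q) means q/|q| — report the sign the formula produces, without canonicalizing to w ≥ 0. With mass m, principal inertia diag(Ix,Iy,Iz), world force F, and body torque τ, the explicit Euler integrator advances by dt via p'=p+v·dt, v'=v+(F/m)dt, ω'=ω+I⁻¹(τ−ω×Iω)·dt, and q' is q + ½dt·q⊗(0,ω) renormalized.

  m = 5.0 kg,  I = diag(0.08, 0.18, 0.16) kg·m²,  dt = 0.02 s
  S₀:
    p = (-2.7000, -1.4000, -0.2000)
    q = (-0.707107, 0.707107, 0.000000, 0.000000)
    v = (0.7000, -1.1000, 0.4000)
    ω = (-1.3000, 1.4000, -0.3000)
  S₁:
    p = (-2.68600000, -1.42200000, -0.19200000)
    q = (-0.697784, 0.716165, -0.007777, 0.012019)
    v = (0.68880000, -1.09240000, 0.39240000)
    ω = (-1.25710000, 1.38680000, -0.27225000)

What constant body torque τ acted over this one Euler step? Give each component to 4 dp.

ω₁ − ω₀ = (0.04290000, -0.01320000, 0.02775000)
precession coupling = (0.0084, -0.0312, -0.1820)
I·α + gyro = (0.1800, -0.1500, 0.0400)

τ = (0.1800, -0.1500, 0.0400)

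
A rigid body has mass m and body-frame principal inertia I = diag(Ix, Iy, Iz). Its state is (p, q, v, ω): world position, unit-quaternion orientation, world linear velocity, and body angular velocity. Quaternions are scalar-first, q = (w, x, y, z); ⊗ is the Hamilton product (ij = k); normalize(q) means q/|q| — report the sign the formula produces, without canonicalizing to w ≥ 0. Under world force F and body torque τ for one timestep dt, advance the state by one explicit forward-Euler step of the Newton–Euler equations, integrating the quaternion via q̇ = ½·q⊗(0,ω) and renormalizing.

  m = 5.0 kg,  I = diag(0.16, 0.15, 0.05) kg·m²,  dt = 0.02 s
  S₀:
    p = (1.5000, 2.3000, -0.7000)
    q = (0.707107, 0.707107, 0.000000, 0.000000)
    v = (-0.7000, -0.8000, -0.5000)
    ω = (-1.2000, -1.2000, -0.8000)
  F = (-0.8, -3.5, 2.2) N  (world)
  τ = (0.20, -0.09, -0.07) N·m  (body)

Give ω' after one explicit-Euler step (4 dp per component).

ω' = (-1.1630, -1.2261, -0.8222)

precession coupling ω×(Iω) = (-0.0960, 0.1056, -0.0144)
angular accel α = (1.8500, -1.3040, -1.1120)
new body rate ω' = (-1.1630, -1.2261, -0.8222)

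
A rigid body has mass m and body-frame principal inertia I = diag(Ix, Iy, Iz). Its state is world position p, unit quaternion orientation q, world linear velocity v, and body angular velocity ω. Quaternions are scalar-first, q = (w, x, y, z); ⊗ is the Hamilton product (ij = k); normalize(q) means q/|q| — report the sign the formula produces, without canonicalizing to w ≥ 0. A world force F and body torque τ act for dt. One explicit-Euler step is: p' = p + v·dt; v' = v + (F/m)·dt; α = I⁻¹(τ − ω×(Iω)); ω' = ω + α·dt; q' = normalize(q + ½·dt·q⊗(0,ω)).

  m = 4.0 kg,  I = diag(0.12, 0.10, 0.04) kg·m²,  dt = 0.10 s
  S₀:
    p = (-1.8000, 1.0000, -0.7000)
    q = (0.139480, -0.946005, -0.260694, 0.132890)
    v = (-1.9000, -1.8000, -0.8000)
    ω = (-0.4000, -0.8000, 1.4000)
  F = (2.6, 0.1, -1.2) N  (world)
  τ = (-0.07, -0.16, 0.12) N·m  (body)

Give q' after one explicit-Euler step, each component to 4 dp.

q' = (0.1005, -0.9584, -0.2020, 0.1747)

2q̇ = q⊗(0,ω) = (-0.7730032, -0.3144516, 1.1596670, 0.8477984)
q + ½dt·q⊗(0,ω), renormalized = (0.1005, -0.9584, -0.2020, 0.1747)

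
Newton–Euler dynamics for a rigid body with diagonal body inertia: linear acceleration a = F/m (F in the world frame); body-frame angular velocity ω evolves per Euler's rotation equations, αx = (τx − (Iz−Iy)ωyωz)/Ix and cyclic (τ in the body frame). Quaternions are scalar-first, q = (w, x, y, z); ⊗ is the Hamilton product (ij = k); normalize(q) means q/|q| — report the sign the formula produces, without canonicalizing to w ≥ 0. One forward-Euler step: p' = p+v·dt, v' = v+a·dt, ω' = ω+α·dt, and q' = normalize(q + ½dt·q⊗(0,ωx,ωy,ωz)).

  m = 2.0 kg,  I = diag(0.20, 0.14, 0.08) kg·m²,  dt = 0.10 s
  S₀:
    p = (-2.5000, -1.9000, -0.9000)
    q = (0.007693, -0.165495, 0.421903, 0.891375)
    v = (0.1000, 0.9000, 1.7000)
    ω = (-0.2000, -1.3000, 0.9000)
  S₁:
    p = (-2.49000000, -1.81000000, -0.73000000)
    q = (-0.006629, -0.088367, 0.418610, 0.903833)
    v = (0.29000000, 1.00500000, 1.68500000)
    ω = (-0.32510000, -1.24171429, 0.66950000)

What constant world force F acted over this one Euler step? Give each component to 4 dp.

F = (3.8000, 2.1000, -0.3000)

Δv = v₁−v₀ = (0.19000000, 0.10500000, -0.01500000)
applied force F = (3.8000, 2.1000, -0.3000)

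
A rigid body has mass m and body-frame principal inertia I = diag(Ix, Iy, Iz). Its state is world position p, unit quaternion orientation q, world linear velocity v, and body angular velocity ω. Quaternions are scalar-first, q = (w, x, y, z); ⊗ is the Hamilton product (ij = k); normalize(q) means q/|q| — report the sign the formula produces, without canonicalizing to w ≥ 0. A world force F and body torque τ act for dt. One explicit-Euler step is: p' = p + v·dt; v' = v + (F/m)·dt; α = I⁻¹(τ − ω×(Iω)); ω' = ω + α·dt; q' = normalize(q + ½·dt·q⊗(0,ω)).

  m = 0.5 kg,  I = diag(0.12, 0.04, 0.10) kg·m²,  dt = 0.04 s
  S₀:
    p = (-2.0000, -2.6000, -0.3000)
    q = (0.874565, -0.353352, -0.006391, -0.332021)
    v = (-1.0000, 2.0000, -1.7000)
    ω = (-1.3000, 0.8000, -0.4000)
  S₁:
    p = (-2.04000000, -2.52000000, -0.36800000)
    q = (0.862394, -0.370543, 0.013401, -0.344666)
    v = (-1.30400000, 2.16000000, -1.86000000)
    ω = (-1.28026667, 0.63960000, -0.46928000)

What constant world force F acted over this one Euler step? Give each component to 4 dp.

F = (-3.8000, 2.0000, -2.0000)

v₁ − v₀ = (-0.30400000, 0.16000000, -0.16000000)
m·(v₁−v₀)/dt = (-3.8000, 2.0000, -2.0000)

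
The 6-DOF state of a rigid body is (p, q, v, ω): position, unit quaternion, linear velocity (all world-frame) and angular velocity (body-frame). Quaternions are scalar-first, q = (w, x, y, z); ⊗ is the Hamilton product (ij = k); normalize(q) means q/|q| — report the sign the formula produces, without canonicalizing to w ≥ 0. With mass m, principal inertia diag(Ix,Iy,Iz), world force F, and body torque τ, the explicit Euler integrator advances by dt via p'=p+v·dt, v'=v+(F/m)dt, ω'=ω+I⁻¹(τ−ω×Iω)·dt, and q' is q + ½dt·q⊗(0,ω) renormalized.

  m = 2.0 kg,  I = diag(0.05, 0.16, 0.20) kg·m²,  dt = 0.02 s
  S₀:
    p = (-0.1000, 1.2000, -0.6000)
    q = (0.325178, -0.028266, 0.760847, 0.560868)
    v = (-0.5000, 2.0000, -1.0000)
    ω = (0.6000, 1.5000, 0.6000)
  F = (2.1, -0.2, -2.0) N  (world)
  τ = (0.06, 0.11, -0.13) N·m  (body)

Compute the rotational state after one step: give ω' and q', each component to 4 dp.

α = I⁻¹(τ − ω×Iω) = (0.4800, 1.0250, -1.1450)
new body rate ω' = (0.6096, 1.5205, 0.5771)
q⊗(0,ω) = (-1.4608317, -0.1896870, 0.8412474, -0.3038004)
q' = normalize(q + ½dt·q⊗(0,ω)) = (0.3105, -0.0302, 0.7691, 0.5577)

ω' = (0.6096, 1.5205, 0.5771)
q' = (0.3105, -0.0302, 0.7691, 0.5577)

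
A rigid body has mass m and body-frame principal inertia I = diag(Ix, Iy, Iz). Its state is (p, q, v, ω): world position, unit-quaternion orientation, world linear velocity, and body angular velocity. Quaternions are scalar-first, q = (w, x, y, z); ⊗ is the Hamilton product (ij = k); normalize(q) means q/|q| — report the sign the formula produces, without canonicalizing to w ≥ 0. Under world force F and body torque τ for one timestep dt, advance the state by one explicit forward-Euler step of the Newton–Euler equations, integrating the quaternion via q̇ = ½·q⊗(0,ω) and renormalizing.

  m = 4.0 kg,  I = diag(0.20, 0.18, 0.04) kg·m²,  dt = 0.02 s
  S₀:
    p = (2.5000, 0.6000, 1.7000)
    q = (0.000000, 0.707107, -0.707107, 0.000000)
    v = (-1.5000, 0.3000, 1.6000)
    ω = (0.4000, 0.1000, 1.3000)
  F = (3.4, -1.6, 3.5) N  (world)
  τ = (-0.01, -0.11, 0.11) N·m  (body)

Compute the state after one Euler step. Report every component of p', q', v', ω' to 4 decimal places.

p' = (2.4700, 0.6060, 1.7320)
q' = (-0.0021, 0.6978, -0.7162, 0.0035)
v' = (-1.4830, 0.2920, 1.6175)
ω' = (0.4008, 0.0785, 1.3554)

p + v·dt = (2.4700, 0.6060, 1.7320)
new velocity v' = (-1.4830, 0.2920, 1.6175)
precession coupling ω×(Iω) = (-0.0182, 0.0832, -0.0008)
α = I⁻¹(τ − ω×Iω) = (0.0410, -1.0733, 2.7700)
ω' = ω + α·dt = (0.4008, 0.0785, 1.3554)
2q̇ = q⊗(0,ω) = (-0.2121321, -0.9192391, -0.9192391, 0.3535535)
updated quaternion q' = (-0.0021, 0.6978, -0.7162, 0.0035)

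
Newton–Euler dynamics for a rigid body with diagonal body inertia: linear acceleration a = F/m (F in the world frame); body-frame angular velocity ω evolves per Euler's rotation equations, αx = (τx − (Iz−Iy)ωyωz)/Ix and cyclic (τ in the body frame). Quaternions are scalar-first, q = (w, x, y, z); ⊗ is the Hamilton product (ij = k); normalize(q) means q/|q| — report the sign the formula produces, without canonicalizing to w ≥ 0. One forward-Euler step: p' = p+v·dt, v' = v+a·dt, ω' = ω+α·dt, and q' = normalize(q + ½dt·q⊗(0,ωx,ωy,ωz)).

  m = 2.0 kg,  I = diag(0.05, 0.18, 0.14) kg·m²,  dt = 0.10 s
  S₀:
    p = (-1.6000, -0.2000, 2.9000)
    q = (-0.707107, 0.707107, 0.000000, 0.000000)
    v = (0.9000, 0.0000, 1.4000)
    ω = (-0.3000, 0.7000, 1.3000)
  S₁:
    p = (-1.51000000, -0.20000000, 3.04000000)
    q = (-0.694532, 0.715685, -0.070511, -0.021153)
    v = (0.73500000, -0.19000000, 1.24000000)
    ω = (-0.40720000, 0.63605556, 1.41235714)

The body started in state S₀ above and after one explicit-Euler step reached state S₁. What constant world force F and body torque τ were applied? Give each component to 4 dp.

v₁ − v₀ = (-0.16500000, -0.19000000, -0.16000000)
m·(v₁−v₀)/dt = (-3.3000, -3.8000, -3.2000)
rate change Δω = (-0.10720000, -0.06394444, 0.11235714)
τ = I·(Δω/dt) + ω₀×(Iω₀) = (-0.0900, -0.0800, 0.1300)

F = (-3.3000, -3.8000, -3.2000)
τ = (-0.0900, -0.0800, 0.1300)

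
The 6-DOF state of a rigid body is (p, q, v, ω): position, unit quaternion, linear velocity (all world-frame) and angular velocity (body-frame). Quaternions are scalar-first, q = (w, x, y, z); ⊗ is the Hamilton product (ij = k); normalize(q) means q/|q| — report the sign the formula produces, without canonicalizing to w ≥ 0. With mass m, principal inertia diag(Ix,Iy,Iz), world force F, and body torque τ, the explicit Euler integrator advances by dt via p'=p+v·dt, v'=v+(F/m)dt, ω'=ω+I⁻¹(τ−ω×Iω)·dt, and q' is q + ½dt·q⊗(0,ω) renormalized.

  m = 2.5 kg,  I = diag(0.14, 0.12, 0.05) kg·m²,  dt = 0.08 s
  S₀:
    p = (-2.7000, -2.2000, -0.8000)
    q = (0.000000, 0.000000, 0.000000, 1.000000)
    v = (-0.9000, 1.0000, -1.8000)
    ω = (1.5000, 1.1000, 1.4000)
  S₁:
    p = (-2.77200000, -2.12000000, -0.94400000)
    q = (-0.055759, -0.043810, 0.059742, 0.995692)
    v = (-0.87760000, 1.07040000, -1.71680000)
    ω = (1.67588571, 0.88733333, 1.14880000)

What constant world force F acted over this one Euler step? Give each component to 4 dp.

F = (0.7000, 2.2000, 2.6000)

v₁ − v₀ = (0.02240000, 0.07040000, 0.08320000)
F = m·Δv/dt = (0.7000, 2.2000, 2.6000)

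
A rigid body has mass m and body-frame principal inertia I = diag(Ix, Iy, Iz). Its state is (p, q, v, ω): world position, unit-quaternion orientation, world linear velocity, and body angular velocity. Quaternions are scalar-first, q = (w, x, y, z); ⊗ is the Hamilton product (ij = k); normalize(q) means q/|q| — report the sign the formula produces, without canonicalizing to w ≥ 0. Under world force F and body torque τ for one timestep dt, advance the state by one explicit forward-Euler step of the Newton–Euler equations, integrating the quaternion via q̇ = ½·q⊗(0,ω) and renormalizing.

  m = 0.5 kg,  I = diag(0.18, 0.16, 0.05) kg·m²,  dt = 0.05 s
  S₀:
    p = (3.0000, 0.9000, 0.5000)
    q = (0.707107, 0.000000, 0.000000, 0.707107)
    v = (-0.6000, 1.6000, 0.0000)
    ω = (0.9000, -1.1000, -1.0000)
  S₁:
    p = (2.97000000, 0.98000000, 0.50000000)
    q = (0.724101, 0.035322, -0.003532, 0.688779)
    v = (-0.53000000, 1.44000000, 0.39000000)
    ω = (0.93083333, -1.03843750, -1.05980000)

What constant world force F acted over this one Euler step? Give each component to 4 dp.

F = (0.7000, -1.6000, 3.9000)

velocity change Δv = (0.07000000, -0.16000000, 0.39000000)
F = m·Δv/dt = (0.7000, -1.6000, 3.9000)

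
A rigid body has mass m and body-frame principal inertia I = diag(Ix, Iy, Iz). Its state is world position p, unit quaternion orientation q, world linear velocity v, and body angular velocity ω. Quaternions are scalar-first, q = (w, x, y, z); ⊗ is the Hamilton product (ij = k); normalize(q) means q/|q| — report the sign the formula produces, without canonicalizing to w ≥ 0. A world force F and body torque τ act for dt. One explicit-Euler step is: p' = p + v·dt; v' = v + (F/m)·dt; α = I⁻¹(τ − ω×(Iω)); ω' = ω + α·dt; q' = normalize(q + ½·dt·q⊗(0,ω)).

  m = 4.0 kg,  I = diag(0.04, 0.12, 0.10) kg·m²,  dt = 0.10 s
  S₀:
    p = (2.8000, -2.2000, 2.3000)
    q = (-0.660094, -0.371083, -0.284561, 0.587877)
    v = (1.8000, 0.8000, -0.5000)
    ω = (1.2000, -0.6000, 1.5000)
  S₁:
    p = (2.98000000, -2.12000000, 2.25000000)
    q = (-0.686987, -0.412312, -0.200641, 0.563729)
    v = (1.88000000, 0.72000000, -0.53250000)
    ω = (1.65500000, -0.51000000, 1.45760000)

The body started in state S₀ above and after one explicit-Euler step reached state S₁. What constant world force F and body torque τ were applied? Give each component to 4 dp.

F = (3.2000, -3.2000, -1.3000)
τ = (0.2000, 0.0000, -0.1000)

v₁ − v₀ = (0.08000000, -0.08000000, -0.03250000)
F = m·Δv/dt = (3.2000, -3.2000, -1.3000)
Δω = ω₁−ω₀ = (0.45500000, 0.09000000, -0.04240000)
gyro term ω₀×Iω₀ = (0.0180, -0.1080, -0.0576)
applied torque τ = (0.2000, 0.0000, -0.1000)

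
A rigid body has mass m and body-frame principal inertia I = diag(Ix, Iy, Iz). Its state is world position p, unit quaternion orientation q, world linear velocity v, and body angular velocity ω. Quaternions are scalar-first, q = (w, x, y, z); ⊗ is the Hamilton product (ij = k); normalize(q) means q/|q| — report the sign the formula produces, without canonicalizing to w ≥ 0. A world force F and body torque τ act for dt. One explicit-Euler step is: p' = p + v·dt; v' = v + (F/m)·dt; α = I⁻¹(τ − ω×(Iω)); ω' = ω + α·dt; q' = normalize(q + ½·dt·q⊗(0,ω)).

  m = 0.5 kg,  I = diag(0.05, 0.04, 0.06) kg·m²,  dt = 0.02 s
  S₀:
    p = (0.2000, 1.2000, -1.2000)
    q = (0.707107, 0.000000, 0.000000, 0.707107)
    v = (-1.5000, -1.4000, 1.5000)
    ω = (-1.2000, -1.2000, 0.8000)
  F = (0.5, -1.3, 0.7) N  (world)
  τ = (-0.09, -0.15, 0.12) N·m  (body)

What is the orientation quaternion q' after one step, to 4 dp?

q' = (0.7013, 0.0000, -0.0170, 0.7126)

2q̇ = q⊗(0,ω) = (-0.5656856, 0.0000000, -1.6970568, 0.5656856)
q + ½dt·q⊗(0,ω), renormalized = (0.7013, 0.0000, -0.0170, 0.7126)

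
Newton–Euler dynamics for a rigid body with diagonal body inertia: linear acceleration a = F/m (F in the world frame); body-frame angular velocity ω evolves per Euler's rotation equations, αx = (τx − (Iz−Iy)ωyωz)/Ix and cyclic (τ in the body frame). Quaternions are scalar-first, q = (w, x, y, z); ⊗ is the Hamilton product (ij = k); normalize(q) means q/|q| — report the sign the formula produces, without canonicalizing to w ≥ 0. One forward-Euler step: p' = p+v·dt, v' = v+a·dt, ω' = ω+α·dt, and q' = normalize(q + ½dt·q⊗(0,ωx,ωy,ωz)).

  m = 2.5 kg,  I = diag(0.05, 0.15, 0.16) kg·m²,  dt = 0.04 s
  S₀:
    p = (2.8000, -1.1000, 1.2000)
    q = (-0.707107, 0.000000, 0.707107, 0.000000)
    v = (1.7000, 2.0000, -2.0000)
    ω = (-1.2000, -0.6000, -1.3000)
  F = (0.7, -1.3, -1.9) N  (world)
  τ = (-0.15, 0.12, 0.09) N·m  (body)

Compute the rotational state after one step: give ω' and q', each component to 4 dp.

ω' = (-1.3262, -0.5222, -1.2955)
q' = (-0.6981, -0.0014, 0.7151, 0.0353)

ω×(Iω) gyroscopic = (0.0078, -0.1716, 0.0720)
(τ − ω×Iω)/I = (-3.1560, 1.9440, 0.1125)
new body rate ω' = (-1.3262, -0.5222, -1.2955)
2q̇ = q⊗(0,ω) = (0.4242642, -0.0707107, 0.4242642, 1.7677675)
q' = normalize(q + ½dt·q⊗(0,ω)) = (-0.6981, -0.0014, 0.7151, 0.0353)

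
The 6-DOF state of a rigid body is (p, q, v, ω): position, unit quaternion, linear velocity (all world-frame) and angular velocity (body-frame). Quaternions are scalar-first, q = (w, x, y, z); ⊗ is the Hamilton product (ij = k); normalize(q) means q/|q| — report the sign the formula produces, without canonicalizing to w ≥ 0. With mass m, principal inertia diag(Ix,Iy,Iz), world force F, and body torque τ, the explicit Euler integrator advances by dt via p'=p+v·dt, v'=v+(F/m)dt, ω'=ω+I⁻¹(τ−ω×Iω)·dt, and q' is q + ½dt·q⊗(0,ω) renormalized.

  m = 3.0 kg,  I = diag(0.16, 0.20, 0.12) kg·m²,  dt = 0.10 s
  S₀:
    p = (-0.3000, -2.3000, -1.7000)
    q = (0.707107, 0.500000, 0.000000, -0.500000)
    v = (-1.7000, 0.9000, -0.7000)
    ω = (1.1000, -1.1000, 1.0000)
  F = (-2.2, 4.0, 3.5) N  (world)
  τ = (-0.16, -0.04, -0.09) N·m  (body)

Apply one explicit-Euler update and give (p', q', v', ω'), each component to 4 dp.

a = F/m = (-0.7333, 1.3333, 1.1667)
p + v·dt = (-0.4700, -2.2100, -1.7700)
new velocity v' = (-1.7733, 1.0333, -0.5833)
α = I⁻¹(τ − ω×Iω) = (-1.5500, -0.4200, -0.3467)
ω + α·dt = (0.9450, -1.1420, 0.9653)
Hamilton product q⊗(0,ω) = (-0.0500000, 0.2278177, -1.8278177, 0.1571070)
updated quaternion q' = (0.7016, 0.5092, -0.0910, -0.4901)

p' = (-0.4700, -2.2100, -1.7700)
q' = (0.7016, 0.5092, -0.0910, -0.4901)
v' = (-1.7733, 1.0333, -0.5833)
ω' = (0.9450, -1.1420, 0.9653)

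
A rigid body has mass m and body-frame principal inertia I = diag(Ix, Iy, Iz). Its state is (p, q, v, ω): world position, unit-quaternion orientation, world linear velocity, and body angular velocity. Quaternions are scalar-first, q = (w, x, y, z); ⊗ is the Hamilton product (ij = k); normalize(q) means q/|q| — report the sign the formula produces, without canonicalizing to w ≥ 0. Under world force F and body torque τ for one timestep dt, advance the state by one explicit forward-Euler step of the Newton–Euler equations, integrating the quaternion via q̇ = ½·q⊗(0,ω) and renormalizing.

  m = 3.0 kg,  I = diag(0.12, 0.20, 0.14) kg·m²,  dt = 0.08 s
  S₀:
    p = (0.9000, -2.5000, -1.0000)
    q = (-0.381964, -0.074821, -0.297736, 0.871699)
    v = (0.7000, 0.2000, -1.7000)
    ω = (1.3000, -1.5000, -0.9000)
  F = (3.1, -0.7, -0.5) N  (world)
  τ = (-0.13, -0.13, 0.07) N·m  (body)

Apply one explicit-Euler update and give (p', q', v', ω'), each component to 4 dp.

p' = (0.9560, -2.4840, -1.1360)
q' = (-0.3632, -0.0315, -0.2313, 0.9020)
v' = (0.7827, 0.1813, -1.7133)
ω' = (1.2673, -1.5614, -0.7709)

a = F/m = (1.0333, -0.2333, -0.1667)
p' = p + v·dt = (0.9560, -2.4840, -1.1360)
new velocity v' = (0.7827, 0.1813, -1.7133)
precession coupling ω×(Iω) = (-0.0810, 0.0234, -0.1560)
(τ − ω×Iω)/I = (-0.4083, -0.7670, 1.6143)
new body rate ω' = (1.2673, -1.5614, -0.7709)
q⊗(0,ω) = (0.4351924, 1.0789577, 1.6388158, 0.8430559)
updated quaternion q' = (-0.3632, -0.0315, -0.2313, 0.9020)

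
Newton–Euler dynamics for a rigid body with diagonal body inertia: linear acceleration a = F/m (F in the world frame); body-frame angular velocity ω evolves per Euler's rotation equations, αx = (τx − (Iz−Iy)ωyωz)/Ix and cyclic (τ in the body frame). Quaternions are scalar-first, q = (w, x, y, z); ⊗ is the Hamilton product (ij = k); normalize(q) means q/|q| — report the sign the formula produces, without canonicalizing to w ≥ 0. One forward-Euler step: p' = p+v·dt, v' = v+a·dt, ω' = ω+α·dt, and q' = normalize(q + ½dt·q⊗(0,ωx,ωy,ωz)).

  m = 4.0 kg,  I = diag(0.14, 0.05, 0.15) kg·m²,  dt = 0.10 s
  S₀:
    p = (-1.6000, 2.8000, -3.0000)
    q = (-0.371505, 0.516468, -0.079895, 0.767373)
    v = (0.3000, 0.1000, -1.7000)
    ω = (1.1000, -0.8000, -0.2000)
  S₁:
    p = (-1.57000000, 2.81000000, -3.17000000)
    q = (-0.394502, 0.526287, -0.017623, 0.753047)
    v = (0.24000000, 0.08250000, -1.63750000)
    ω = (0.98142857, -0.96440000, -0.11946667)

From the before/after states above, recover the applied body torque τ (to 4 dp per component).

τ = (-0.1500, -0.0800, 0.2000)

rate change Δω = (-0.11857143, -0.16440000, 0.08053333)
I·α + gyro = (-0.1500, -0.0800, 0.2000)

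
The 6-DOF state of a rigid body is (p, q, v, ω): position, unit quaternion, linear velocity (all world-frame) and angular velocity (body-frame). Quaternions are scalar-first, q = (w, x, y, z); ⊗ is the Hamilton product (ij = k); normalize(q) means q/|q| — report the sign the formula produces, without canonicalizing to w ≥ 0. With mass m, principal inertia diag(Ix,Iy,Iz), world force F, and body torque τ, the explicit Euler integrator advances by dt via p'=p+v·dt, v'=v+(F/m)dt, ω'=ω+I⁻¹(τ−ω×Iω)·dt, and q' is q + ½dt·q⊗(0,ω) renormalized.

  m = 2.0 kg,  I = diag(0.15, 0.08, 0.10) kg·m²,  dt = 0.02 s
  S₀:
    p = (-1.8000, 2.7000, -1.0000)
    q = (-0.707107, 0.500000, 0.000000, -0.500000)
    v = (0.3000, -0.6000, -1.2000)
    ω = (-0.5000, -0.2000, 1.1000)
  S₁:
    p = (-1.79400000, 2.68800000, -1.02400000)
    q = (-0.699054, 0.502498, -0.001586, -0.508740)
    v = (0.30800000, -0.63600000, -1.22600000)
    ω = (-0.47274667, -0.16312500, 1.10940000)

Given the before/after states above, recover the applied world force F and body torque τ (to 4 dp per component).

F = (0.8000, -3.6000, -2.6000)
τ = (0.2000, 0.1200, 0.0400)

Δω = ω₁−ω₀ = (0.02725333, 0.03687500, 0.00940000)
ω₀×(Iω₀) = (-0.0044, -0.0275, -0.0070)
applied torque τ = (0.2000, 0.1200, 0.0400)
v₁ − v₀ = (0.00800000, -0.03600000, -0.02600000)
F = m·Δv/dt = (0.8000, -3.6000, -2.6000)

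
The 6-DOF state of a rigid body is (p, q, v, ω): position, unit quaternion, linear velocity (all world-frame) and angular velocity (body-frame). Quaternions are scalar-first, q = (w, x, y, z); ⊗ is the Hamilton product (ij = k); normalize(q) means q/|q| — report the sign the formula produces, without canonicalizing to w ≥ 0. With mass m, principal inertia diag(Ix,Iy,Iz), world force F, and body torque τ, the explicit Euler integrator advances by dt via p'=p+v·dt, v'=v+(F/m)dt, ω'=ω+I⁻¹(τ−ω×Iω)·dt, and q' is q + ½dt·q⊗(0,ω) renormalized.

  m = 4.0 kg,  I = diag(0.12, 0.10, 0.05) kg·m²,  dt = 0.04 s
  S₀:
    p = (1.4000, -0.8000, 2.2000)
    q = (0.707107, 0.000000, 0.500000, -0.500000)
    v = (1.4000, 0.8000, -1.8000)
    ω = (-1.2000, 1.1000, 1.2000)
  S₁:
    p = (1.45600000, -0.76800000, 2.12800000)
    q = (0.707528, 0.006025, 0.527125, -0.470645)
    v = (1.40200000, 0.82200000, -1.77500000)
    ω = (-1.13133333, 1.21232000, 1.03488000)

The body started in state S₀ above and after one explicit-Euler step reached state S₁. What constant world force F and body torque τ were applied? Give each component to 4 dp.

ω₁ − ω₀ = (0.06866667, 0.11232000, -0.16512000)
gyro term ω₀×Iω₀ = (-0.0660, -0.1008, 0.0264)
I·α + gyro = (0.1400, 0.1800, -0.1800)
v₁ − v₀ = (0.00200000, 0.02200000, 0.02500000)
applied force F = (0.2000, 2.2000, 2.5000)

F = (0.2000, 2.2000, 2.5000)
τ = (0.1400, 0.1800, -0.1800)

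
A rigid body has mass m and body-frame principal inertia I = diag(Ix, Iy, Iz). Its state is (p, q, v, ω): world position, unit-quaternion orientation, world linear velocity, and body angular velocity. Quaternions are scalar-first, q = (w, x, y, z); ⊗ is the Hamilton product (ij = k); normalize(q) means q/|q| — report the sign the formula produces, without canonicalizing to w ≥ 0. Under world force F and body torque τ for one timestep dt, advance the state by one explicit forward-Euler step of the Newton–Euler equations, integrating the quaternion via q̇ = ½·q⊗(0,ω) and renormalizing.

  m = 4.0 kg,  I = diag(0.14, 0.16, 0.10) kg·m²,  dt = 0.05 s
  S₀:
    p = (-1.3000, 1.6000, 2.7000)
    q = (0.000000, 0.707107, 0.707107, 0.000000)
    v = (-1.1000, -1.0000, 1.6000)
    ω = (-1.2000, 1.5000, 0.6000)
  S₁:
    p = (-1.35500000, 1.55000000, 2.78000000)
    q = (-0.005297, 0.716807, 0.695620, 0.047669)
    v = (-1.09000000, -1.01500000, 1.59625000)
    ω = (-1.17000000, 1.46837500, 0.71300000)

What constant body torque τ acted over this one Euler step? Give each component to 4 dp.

ω₁ − ω₀ = (0.03000000, -0.03162500, 0.11300000)
ω₀×(Iω₀) = (-0.0540, -0.0288, -0.0360)
applied torque τ = (0.0300, -0.1300, 0.1900)

τ = (0.0300, -0.1300, 0.1900)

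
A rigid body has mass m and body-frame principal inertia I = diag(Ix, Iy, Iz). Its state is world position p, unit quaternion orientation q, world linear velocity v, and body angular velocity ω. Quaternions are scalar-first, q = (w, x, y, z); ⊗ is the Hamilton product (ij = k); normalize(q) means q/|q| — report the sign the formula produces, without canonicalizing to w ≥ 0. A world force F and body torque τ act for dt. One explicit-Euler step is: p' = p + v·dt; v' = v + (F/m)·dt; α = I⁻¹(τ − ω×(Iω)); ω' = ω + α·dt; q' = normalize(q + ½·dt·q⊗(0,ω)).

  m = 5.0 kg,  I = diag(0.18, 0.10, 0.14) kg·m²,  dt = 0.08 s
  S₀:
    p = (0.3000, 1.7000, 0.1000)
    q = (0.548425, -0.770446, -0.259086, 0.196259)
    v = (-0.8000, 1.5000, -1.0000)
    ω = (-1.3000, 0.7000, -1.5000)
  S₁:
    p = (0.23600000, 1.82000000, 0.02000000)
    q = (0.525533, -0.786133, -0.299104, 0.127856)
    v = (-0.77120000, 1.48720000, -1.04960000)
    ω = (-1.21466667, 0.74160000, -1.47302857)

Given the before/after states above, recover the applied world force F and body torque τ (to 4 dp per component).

F = (1.8000, -0.8000, -3.1000)
τ = (0.1500, 0.1300, 0.1200)

v₁ − v₀ = (0.02880000, -0.01280000, -0.04960000)
F = m·Δv/dt = (1.8000, -0.8000, -3.1000)
Δω = ω₁−ω₀ = (0.08533333, 0.04160000, 0.02697143)
precession coupling = (-0.0420, 0.0780, 0.0728)
I·α + gyro = (0.1500, 0.1300, 0.1200)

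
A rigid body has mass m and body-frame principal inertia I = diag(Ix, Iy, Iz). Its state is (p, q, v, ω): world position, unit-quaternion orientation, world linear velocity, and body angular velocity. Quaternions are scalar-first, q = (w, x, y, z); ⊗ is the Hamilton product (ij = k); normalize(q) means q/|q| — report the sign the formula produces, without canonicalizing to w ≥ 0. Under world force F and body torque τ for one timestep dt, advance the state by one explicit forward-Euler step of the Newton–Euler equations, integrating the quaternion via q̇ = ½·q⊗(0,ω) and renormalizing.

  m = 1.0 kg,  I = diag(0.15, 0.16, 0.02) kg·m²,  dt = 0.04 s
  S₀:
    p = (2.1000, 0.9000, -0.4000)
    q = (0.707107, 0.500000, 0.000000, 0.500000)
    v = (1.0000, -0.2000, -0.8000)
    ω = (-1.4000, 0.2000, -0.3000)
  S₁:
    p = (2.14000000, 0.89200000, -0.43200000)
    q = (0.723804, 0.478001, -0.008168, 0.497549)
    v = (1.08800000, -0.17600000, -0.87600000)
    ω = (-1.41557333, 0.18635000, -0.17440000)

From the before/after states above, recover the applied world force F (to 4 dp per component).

velocity change Δv = (0.08800000, 0.02400000, -0.07600000)
applied force F = (2.2000, 0.6000, -1.9000)

F = (2.2000, 0.6000, -1.9000)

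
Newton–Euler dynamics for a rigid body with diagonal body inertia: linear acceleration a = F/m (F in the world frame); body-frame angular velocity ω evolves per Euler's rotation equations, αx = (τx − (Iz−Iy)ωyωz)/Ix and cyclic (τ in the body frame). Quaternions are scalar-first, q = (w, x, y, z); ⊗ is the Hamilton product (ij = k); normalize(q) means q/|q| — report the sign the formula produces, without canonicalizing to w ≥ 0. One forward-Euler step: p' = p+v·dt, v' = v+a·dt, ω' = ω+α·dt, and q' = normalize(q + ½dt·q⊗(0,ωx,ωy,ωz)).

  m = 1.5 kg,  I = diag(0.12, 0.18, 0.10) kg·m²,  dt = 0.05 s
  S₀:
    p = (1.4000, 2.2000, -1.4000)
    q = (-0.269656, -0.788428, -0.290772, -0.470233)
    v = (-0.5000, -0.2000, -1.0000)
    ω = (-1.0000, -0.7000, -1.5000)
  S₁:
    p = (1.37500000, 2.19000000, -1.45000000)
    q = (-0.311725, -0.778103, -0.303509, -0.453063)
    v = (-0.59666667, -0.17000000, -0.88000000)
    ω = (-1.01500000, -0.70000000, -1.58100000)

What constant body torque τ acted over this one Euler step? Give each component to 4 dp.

τ = (-0.1200, 0.0300, -0.1200)

rate change Δω = (-0.01500000, 0.00000000, -0.08100000)
I·α + gyro = (-0.1200, 0.0300, -0.1200)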